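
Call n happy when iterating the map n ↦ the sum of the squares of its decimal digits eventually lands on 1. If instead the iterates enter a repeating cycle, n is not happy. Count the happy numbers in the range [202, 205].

1

202: 202 → 8 → 64 → 52 → 29 → 85 → 89 → 145 → 42 → 20 → 4 → 16 → 37 → 58 → 89  — not happy
203: 203 → 13 → 10 → 1  — happy
204: 204 → 20 → 4 → 16 → 37 → 58 → 89 → 145 → 42 → 20  — not happy
205: 205 → 29 → 85 → 89 → 145 → 42 → 20 → 4 → 16 → 37 → 58 → 89  — not happy
happy: 203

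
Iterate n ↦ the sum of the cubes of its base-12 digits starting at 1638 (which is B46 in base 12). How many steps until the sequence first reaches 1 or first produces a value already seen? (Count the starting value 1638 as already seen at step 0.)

13

1638 = (11,4,6)_12 → 11³ + 4³ + 6³ = 1331 + 64 + 216 = 1611
1611 = (11,2,3)_12 → 11³ + 2³ + 3³ = 1331 + 8 + 27 = 1366
1366 = (9,5,10)_12 → 9³ + 5³ + 10³ = 729 + 125 + 1000 = 1854
1854 = (1,0,10,6)_12 → 1³ + 0³ + 10³ + 6³ = 1 + 0 + 1000 + 216 = 1217
1217 = (8,5,5)_12 → 8³ + 5³ + 5³ = 512 + 125 + 125 = 762
762 = (5,3,6)_12 → 5³ + 3³ + 6³ = 125 + 27 + 216 = 368
368 = (2,6,8)_12 → 2³ + 6³ + 8³ = 8 + 216 + 512 = 736
736 = (5,1,4)_12 → 5³ + 1³ + 4³ = 125 + 1 + 64 = 190
190 = (1,3,10)_12 → 1³ + 3³ + 10³ = 1 + 27 + 1000 = 1028
1028 = (7,1,8)_12 → 7³ + 1³ + 8³ = 343 + 1 + 512 = 856
856 = (5,11,4)_12 → 5³ + 11³ + 4³ = 125 + 1331 + 64 = 1520
1520 = (10,6,8)_12 → 10³ + 6³ + 8³ = 1000 + 216 + 512 = 1728
1728 = (1,0,0,0)_12 → 1³ + 0³ + 0³ + 0³ = 1 + 0 + 0 + 0 = 1  — reached 1.
That took 13 steps.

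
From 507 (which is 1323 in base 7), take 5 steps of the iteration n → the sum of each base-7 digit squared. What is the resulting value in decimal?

17

507 = (1,3,2,3)_7 → 1² + 3² + 2² + 3² = 23
23 = (3,2)_7 → 3² + 2² = 13
13 = (1,6)_7 → 1² + 6² = 37
37 = (5,2)_7 → 5² + 2² = 29
29 = (4,1)_7 → 4² + 1² = 17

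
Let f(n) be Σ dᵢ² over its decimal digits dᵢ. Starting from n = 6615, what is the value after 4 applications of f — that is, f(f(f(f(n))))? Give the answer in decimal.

6615 → 6² + 6² + 1² + 5² = 98
98 → 9² + 8² = 145
145 → 1² + 4² + 5² = 42
42 → 4² + 2² = 20

20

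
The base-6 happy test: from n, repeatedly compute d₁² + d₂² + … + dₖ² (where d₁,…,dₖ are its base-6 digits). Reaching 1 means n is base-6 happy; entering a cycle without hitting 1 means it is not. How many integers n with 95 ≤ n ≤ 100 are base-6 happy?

1

95: 95 → 38 → 5 → 25 → 17 → 29 → 41 → 26 → 20 → 13 → 5  — not base-6 happy
96: 96 → 20 → 13 → 5 → 25 → 17 → 29 → 41 → 26 → 20  — not base-6 happy
97: 97 → 21 → 18 → 9 → 10 → 17 → 29 → 41 → 26 → 20 → 13 → 5 → 25 → 17  — not base-6 happy
98: 98 → 24 → 16 → 20 → 13 → 5 → 25 → 17 → 29 → 41 → 26 → 20  — not base-6 happy
99: 99 → 29 → 41 → 26 → 20 → 13 → 5 → 25 → 17 → 29  — not base-6 happy
100: 100 → 36 → 1  — base-6 happy
base-6 happy: 100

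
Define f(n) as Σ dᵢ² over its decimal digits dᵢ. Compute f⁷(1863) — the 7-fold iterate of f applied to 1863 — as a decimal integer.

1863 → 1² + 8² + 6² + 3² = 1 + 64 + 36 + 9 = 110
110 → 1² + 1² + 0² = 1 + 1 + 0 = 2
2 → 2² = 4
4 → 4² = 16
16 → 1² + 6² = 1 + 36 = 37
37 → 3² + 7² = 9 + 49 = 58
58 → 5² + 8² = 25 + 64 = 89

89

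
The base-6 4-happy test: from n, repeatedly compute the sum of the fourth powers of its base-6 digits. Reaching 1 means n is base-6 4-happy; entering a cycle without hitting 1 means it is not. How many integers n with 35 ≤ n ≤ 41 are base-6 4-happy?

35: 35 → 1250 → 1153 → 642 → 1266 → 1251 → 1218 → 1331 → 1251  — not base-6 4-happy
36: 36 → 1  — base-6 4-happy
37: 37 → 2 → 16 → 272 → 99 → 353 → 963 → 609 → 978 → 338 → 114 → 82 → 273 → 164 → 353  — not base-6 4-happy
38: 38 → 17 → 641 → 1522 → 259 → 4 → 256 → 258 → 3 → 81 → 98 → 288 → 17  — not base-6 4-happy
39: 39 → 82 → 273 → 164 → 353 → 963 → 609 → 978 → 338 → 114 → 82  — not base-6 4-happy
40: 40 → 257 → 627 → 738 → 178 → 1137 → 788 → 803 → 963 → 609 → 978 → 338 → 114 → 82 → 273 → 164 → 353 → 963  — not base-6 4-happy
41: 41 → 626 → 673 → 338 → 114 → 82 → 273 → 164 → 353 → 963 → 609 → 978 → 338  — not base-6 4-happy
base-6 4-happy: 36

1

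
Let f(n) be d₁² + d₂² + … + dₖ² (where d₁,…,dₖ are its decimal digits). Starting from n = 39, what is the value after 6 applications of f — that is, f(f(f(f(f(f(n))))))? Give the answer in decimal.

39 → 90
90 → 81
81 → 65
65 → 61
61 → 37
37 → 58

58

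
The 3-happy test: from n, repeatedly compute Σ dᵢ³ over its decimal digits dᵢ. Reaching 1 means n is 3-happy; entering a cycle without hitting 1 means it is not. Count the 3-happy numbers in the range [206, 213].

206: 206 → 224 → 80 → 512 → 134 → 92 → 737 → 713 → 371 → 371  (repeats 371)
207: 207 → 351 → 153 → 153  (repeats 153)
208: 208 → 520 → 133 → 55 → 250 → 133  (repeats 133)
209: 209 → 737 → 713 → 371 → 371  (repeats 371)
210: 210 → 9 → 729 → 1080 → 513 → 153 → 153  (repeats 153)
211: 211 → 10 → 1  (reaches 1)
212: 212 → 17 → 344 → 155 → 251 → 134 → 92 → 737 → 713 → 371 → 371  (repeats 371)
213: 213 → 36 → 243 → 99 → 1458 → 702 → 351 → 153 → 153  (repeats 153)
3-happy: 211

1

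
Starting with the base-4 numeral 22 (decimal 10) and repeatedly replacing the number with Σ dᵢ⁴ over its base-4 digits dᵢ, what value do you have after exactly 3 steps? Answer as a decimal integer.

1

10 = (2,2)_4 → 2⁴ + 2⁴ = 32
32 = (2,0,0)_4 → 2⁴ + 0⁴ + 0⁴ = 16
16 = (1,0,0)_4 → 1⁴ + 0⁴ + 0⁴ = 1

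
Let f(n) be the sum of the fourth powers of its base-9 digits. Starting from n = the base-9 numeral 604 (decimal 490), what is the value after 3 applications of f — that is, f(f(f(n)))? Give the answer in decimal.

490 = (6,0,4)_9 → 6⁴ + 0⁴ + 4⁴ = 1296 + 0 + 256 = 1552
1552 = (2,1,1,4)_9 → 2⁴ + 1⁴ + 1⁴ + 4⁴ = 16 + 1 + 1 + 256 = 274
274 = (3,3,4)_9 → 3⁴ + 3⁴ + 4⁴ = 81 + 81 + 256 = 418

418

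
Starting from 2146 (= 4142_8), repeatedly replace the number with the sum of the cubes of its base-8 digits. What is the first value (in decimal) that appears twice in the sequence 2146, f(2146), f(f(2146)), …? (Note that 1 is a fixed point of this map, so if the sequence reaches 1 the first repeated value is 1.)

2146 = (4,1,4,2)_8 → 4³ + 1³ + 4³ + 2³ = 137
137 = (2,1,1)_8 → 2³ + 1³ + 1³ = 10
10 = (1,2)_8 → 1³ + 2³ = 9
9 = (1,1)_8 → 1³ + 1³ = 2
2 = (2)_8 → 2³ = 8
8 = (1,0)_8 → 1³ + 0³ = 1  — reached the fixed point 1.
1 → 1, so 1 is the first repeated value.

1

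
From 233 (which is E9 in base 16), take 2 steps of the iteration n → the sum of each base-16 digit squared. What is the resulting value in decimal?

27

233 = (14,9)_16 → 14² + 9² = 277
277 = (1,1,5)_16 → 1² + 1² + 5² = 27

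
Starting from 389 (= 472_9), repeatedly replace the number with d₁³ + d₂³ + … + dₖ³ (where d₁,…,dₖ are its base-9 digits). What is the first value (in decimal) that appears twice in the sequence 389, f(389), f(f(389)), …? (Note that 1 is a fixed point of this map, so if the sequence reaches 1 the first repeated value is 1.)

389 = (4,7,2)_9 → 4³ + 7³ + 2³ = 415
415 = (5,1,1)_9 → 5³ + 1³ + 1³ = 127
127 = (1,5,1)_9 → 1³ + 5³ + 1³ = 127  — 127 already appeared earlier.

127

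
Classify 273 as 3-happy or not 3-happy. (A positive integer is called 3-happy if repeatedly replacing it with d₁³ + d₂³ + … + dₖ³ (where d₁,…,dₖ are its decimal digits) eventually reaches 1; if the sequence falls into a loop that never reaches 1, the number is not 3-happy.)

not 3-happy

273 → 2³ + 7³ + 3³ = 378
378 → 3³ + 7³ + 8³ = 882
882 → 8³ + 8³ + 2³ = 1032
1032 → 1³ + 0³ + 3³ + 2³ = 36
36 → 3³ + 6³ = 243
243 → 2³ + 4³ + 3³ = 99
99 → 9³ + 9³ = 1458
1458 → 1³ + 4³ + 5³ + 8³ = 702
702 → 7³ + 0³ + 2³ = 351
351 → 3³ + 5³ + 1³ = 153
153 → 1³ + 5³ + 3³ = 153  — 153 already seen; the sequence cycles without reaching 1.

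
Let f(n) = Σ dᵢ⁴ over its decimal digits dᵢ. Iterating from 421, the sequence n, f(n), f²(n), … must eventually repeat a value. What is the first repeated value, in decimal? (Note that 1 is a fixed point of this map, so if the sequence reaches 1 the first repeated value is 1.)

13139

421 → 4⁴ + 2⁴ + 1⁴ = 256 + 16 + 1 = 273
273 → 2⁴ + 7⁴ + 3⁴ = 16 + 2401 + 81 = 2498
2498 → 2⁴ + 4⁴ + 9⁴ + 8⁴ = 16 + 256 + 6561 + 4096 = 10929
10929 → 1⁴ + 0⁴ + 9⁴ + 2⁴ + 9⁴ = 1 + 0 + 6561 + 16 + 6561 = 13139
13139 → 1⁴ + 3⁴ + 1⁴ + 3⁴ + 9⁴ = 1 + 81 + 1 + 81 + 6561 = 6725
6725 → 6⁴ + 7⁴ + 2⁴ + 5⁴ = 1296 + 2401 + 16 + 625 = 4338
4338 → 4⁴ + 3⁴ + 3⁴ + 8⁴ = 256 + 81 + 81 + 4096 = 4514
4514 → 4⁴ + 5⁴ + 1⁴ + 4⁴ = 256 + 625 + 1 + 256 = 1138
1138 → 1⁴ + 1⁴ + 3⁴ + 8⁴ = 1 + 1 + 81 + 4096 = 4179
4179 → 4⁴ + 1⁴ + 7⁴ + 9⁴ = 256 + 1 + 2401 + 6561 = 9219
9219 → 9⁴ + 2⁴ + 1⁴ + 9⁴ = 6561 + 16 + 1 + 6561 = 13139  — 13139 already appeared earlier.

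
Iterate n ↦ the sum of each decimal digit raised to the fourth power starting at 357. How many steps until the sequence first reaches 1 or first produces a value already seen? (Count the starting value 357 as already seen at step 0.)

357 → 3⁴ + 5⁴ + 7⁴ = 81 + 625 + 2401 = 3107
3107 → 3⁴ + 1⁴ + 0⁴ + 7⁴ = 81 + 1 + 0 + 2401 = 2483
2483 → 2⁴ + 4⁴ + 8⁴ + 3⁴ = 16 + 256 + 4096 + 81 = 4449
4449 → 4⁴ + 4⁴ + 4⁴ + 9⁴ = 256 + 256 + 256 + 6561 = 7329
7329 → 7⁴ + 3⁴ + 2⁴ + 9⁴ = 2401 + 81 + 16 + 6561 = 9059
9059 → 9⁴ + 0⁴ + 5⁴ + 9⁴ = 6561 + 0 + 625 + 6561 = 13747
13747 → 1⁴ + 3⁴ + 7⁴ + 4⁴ + 7⁴ = 1 + 81 + 2401 + 256 + 2401 = 5140
5140 → 5⁴ + 1⁴ + 4⁴ + 0⁴ = 625 + 1 + 256 + 0 = 882
882 → 8⁴ + 8⁴ + 2⁴ = 4096 + 4096 + 16 = 8208
8208 → 8⁴ + 2⁴ + 0⁴ + 8⁴ = 4096 + 16 + 0 + 4096 = 8208  — 8208 repeats.
That took 10 steps.

10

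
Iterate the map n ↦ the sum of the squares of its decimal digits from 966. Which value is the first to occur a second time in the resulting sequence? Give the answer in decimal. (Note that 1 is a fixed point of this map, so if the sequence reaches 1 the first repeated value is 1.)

966 → 9² + 6² + 6² = 153
153 → 1² + 5² + 3² = 35
35 → 3² + 5² = 34
34 → 3² + 4² = 25
25 → 2² + 5² = 29
29 → 2² + 9² = 85
85 → 8² + 5² = 89
89 → 8² + 9² = 145
145 → 1² + 4² + 5² = 42
42 → 4² + 2² = 20
20 → 2² + 0² = 4
4 → 4² = 16
16 → 1² + 6² = 37
37 → 3² + 7² = 58
58 → 5² + 8² = 89  — 89 already appeared earlier.

89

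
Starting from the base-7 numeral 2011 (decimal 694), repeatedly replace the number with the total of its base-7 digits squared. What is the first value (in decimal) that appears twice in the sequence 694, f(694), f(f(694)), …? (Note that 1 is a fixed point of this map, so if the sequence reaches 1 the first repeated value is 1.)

10

694 = (2,0,1,1)_7 → 6
6 = (6)_7 → 36
36 = (5,1)_7 → 26
26 = (3,5)_7 → 34
34 = (4,6)_7 → 52
52 = (1,0,3)_7 → 10
10 = (1,3)_7 → 10  — 10 already appeared earlier.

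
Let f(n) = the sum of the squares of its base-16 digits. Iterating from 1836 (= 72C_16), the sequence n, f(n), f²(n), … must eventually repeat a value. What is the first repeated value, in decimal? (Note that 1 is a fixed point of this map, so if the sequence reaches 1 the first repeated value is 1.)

1836 = (7,2,12)_16 → 7² + 2² + 12² = 197
197 = (12,5)_16 → 12² + 5² = 169
169 = (10,9)_16 → 10² + 9² = 181
181 = (11,5)_16 → 11² + 5² = 146
146 = (9,2)_16 → 9² + 2² = 85
85 = (5,5)_16 → 5² + 5² = 50
50 = (3,2)_16 → 3² + 2² = 13
13 = (13)_16 → 13² = 169  — 169 already appeared earlier.

169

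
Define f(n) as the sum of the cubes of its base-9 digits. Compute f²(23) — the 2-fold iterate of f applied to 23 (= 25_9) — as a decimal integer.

469

23 = (2,5)_9 → 2³ + 5³ = 8 + 125 = 133
133 = (1,5,7)_9 → 1³ + 5³ + 7³ = 1 + 125 + 343 = 469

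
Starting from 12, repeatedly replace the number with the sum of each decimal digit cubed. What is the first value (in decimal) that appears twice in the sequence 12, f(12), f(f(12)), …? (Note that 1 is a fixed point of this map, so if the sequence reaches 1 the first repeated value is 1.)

153

12 → 1³ + 2³ = 1 + 8 = 9
9 → 9³ = 729
729 → 7³ + 2³ + 9³ = 343 + 8 + 729 = 1080
1080 → 1³ + 0³ + 8³ + 0³ = 1 + 0 + 512 + 0 = 513
513 → 5³ + 1³ + 3³ = 125 + 1 + 27 = 153
153 → 1³ + 5³ + 3³ = 1 + 125 + 27 = 153  — 153 already appeared earlier.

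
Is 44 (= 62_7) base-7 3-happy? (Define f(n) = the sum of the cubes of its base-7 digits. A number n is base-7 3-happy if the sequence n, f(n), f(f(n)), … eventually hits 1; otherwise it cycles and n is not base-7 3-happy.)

44 = (6,2)_7 → 6³ + 2³ = 216 + 8 = 224
224 = (4,4,0)_7 → 4³ + 4³ + 0³ = 64 + 64 + 0 = 128
128 = (2,4,2)_7 → 2³ + 4³ + 2³ = 8 + 64 + 8 = 80
80 = (1,4,3)_7 → 1³ + 4³ + 3³ = 1 + 64 + 27 = 92
92 = (1,6,1)_7 → 1³ + 6³ + 1³ = 1 + 216 + 1 = 218
218 = (4,3,1)_7 → 4³ + 3³ + 1³ = 64 + 27 + 1 = 92  — 92 already seen; the sequence cycles without reaching 1.

not base-7 3-happy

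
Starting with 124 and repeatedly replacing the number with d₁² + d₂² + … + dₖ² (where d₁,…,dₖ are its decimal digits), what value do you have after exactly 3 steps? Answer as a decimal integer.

124 → 1² + 2² + 4² = 1 + 4 + 16 = 21
21 → 2² + 1² = 4 + 1 = 5
5 → 5² = 25

25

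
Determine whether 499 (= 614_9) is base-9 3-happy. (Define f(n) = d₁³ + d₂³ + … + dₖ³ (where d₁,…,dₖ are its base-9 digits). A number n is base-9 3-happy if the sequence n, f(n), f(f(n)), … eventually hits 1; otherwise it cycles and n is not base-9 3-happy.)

base-9 3-happy

499 = (6,1,4)_9 → 281
281 = (3,4,2)_9 → 99
99 = (1,2,0)_9 → 9
9 = (1,0)_9 → 1  — reached 1.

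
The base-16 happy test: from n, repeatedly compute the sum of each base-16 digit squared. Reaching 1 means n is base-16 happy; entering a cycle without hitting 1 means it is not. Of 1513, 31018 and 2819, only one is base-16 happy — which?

2819

1513: 1513 → 302 → 201 → 225 → 197 → 169 → 181 → 146 → 85 → 50 → 13 → 169  — repeats 169 (not base-16 happy)
31018: 31018 → 234 → 296 → 69 → 41 → 85 → 50 → 13 → 169 → 181 → 146 → 85  — repeats 85 (not base-16 happy)
2819: 2819 → 130 → 68 → 32 → 4 → 16 → 1  — reaches 1 (base-16 happy)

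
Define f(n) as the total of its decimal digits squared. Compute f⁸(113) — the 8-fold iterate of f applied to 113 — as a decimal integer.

113 → 1² + 1² + 3² = 11
11 → 1² + 1² = 2
2 → 2² = 4
4 → 4² = 16
16 → 1² + 6² = 37
37 → 3² + 7² = 58
58 → 5² + 8² = 89
89 → 8² + 9² = 145

145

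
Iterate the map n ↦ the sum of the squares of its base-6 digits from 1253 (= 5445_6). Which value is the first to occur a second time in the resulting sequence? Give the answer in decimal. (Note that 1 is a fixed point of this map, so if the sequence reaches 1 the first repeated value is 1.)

17

1253 = (5,4,4,5)_6 → 5² + 4² + 4² + 5² = 82
82 = (2,1,4)_6 → 2² + 1² + 4² = 21
21 = (3,3)_6 → 3² + 3² = 18
18 = (3,0)_6 → 3² + 0² = 9
9 = (1,3)_6 → 1² + 3² = 10
10 = (1,4)_6 → 1² + 4² = 17
17 = (2,5)_6 → 2² + 5² = 29
29 = (4,5)_6 → 4² + 5² = 41
41 = (1,0,5)_6 → 1² + 0² + 5² = 26
26 = (4,2)_6 → 4² + 2² = 20
20 = (3,2)_6 → 3² + 2² = 13
13 = (2,1)_6 → 2² + 1² = 5
5 = (5)_6 → 5² = 25
25 = (4,1)_6 → 4² + 1² = 17  — 17 already appeared earlier.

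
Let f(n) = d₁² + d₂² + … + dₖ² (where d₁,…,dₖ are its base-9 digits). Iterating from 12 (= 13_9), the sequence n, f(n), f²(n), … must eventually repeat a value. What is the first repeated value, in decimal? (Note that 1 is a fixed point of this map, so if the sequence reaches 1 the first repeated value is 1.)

50

12 = (1,3)_9 → 1² + 3² = 1 + 9 = 10
10 = (1,1)_9 → 1² + 1² = 1 + 1 = 2
2 = (2)_9 → 2² = 4
4 = (4)_9 → 4² = 16
16 = (1,7)_9 → 1² + 7² = 1 + 49 = 50
50 = (5,5)_9 → 5² + 5² = 25 + 25 = 50  — 50 already appeared earlier.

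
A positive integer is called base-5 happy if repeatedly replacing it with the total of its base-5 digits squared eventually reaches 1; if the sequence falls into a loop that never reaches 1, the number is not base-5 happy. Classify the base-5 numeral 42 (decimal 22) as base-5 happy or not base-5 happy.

22 = (4,2)_5 → 20
20 = (4,0)_5 → 16
16 = (3,1)_5 → 10
10 = (2,0)_5 → 4
4 = (4)_5 → 16  — 16 already seen; the sequence cycles without reaching 1.

not base-5 happy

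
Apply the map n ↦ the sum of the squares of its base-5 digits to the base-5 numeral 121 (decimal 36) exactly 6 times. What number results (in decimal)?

4

36 = (1,2,1)_5 → 1² + 2² + 1² = 1 + 4 + 1 = 6
6 = (1,1)_5 → 1² + 1² = 1 + 1 = 2
2 = (2)_5 → 2² = 4
4 = (4)_5 → 4² = 16
16 = (3,1)_5 → 3² + 1² = 9 + 1 = 10
10 = (2,0)_5 → 2² + 0² = 4 + 0 = 4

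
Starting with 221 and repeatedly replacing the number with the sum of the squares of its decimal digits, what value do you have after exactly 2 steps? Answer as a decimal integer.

81

221 → 2² + 2² + 1² = 4 + 4 + 1 = 9
9 → 9² = 81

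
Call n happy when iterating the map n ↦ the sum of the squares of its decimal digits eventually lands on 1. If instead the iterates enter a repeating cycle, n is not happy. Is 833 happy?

833 → 8² + 3² + 3² = 82
82 → 8² + 2² = 68
68 → 6² + 8² = 100
100 → 1² + 0² + 0² = 1  — reached 1.

happy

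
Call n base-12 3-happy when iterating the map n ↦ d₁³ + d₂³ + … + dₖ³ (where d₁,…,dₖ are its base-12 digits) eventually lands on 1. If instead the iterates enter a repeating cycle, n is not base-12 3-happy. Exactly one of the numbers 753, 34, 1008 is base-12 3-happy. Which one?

753: 753 → 862 → 2456 → 638 → 197 → 190 → 1028 → 856 → 1520 → 1728 → 1  — reaches 1 (base-12 3-happy)
34: 34 → 1008 → 343 → 415 → 1351 → 1136 → 1855 → 1344 → 793 → 342 → 288 → 8 → 512 → 755 → 1464 → 1008  — repeats 1008 (not base-12 3-happy)
1008: 1008 → 343 → 415 → 1351 → 1136 → 1855 → 1344 → 793 → 342 → 288 → 8 → 512 → 755 → 1464 → 1008  — repeats 1008 (not base-12 3-happy)

753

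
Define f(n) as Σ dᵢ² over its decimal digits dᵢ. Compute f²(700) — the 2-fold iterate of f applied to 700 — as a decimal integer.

700 → 7² + 0² + 0² = 49 + 0 + 0 = 49
49 → 4² + 9² = 16 + 81 = 97

97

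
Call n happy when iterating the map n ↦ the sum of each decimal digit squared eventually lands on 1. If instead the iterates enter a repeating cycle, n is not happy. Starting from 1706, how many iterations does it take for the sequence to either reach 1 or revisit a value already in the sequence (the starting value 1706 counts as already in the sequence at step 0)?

3

1706 → 1² + 7² + 0² + 6² = 86
86 → 8² + 6² = 100
100 → 1² + 0² + 0² = 1  — reached 1.
That took 3 steps.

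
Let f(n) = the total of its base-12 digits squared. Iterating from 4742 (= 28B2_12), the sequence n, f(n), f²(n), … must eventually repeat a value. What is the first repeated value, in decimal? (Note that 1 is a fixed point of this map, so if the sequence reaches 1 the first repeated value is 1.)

4742 = (2,8,11,2)_12 → 2² + 8² + 11² + 2² = 4 + 64 + 121 + 4 = 193
193 = (1,4,1)_12 → 1² + 4² + 1² = 1 + 16 + 1 = 18
18 = (1,6)_12 → 1² + 6² = 1 + 36 = 37
37 = (3,1)_12 → 3² + 1² = 9 + 1 = 10
10 = (10)_12 → 10² = 100
100 = (8,4)_12 → 8² + 4² = 64 + 16 = 80
80 = (6,8)_12 → 6² + 8² = 36 + 64 = 100  — 100 already appeared earlier.

100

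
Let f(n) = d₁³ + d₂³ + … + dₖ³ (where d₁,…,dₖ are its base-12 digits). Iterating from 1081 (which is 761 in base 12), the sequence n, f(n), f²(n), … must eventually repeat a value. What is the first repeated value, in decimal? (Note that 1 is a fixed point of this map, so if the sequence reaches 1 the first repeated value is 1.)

1081 = (7,6,1)_12 → 7³ + 6³ + 1³ = 560
560 = (3,10,8)_12 → 3³ + 10³ + 8³ = 1539
1539 = (10,8,3)_12 → 10³ + 8³ + 3³ = 1539  — 1539 already appeared earlier.

1539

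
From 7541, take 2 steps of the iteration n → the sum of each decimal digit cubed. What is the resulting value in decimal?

7541 → 533
533 → 179

179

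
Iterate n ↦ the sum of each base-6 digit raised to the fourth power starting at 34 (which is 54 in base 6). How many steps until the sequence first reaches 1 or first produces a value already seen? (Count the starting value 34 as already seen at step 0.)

34 = (5,4)_6 → 5⁴ + 4⁴ = 881
881 = (4,0,2,5)_6 → 4⁴ + 0⁴ + 2⁴ + 5⁴ = 897
897 = (4,0,5,3)_6 → 4⁴ + 0⁴ + 5⁴ + 3⁴ = 962
962 = (4,2,4,2)_6 → 4⁴ + 2⁴ + 4⁴ + 2⁴ = 544
544 = (2,3,0,4)_6 → 2⁴ + 3⁴ + 0⁴ + 4⁴ = 353
353 = (1,3,4,5)_6 → 1⁴ + 3⁴ + 4⁴ + 5⁴ = 963
963 = (4,2,4,3)_6 → 4⁴ + 2⁴ + 4⁴ + 3⁴ = 609
609 = (2,4,5,3)_6 → 2⁴ + 4⁴ + 5⁴ + 3⁴ = 978
978 = (4,3,1,0)_6 → 4⁴ + 3⁴ + 1⁴ + 0⁴ = 338
338 = (1,3,2,2)_6 → 1⁴ + 3⁴ + 2⁴ + 2⁴ = 114
114 = (3,1,0)_6 → 3⁴ + 1⁴ + 0⁴ = 82
82 = (2,1,4)_6 → 2⁴ + 1⁴ + 4⁴ = 273
273 = (1,1,3,3)_6 → 1⁴ + 1⁴ + 3⁴ + 3⁴ = 164
164 = (4,3,2)_6 → 4⁴ + 3⁴ + 2⁴ = 353  — 353 repeats.
That took 14 steps.

14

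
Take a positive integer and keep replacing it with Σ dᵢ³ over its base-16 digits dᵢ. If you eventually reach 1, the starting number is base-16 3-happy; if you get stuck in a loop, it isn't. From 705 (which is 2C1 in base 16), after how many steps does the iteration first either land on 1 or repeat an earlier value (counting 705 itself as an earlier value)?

11

705 = (2,12,1)_16 → 2³ + 12³ + 1³ = 1737
1737 = (6,12,9)_16 → 6³ + 12³ + 9³ = 2673
2673 = (10,7,1)_16 → 10³ + 7³ + 1³ = 1344
1344 = (5,4,0)_16 → 5³ + 4³ + 0³ = 189
189 = (11,13)_16 → 11³ + 13³ = 3528
3528 = (13,12,8)_16 → 13³ + 12³ + 8³ = 4437
4437 = (1,1,5,5)_16 → 1³ + 1³ + 5³ + 5³ = 252
252 = (15,12)_16 → 15³ + 12³ = 5103
5103 = (1,3,14,15)_16 → 1³ + 3³ + 14³ + 15³ = 6147
6147 = (1,8,0,3)_16 → 1³ + 8³ + 0³ + 3³ = 540
540 = (2,1,12)_16 → 2³ + 1³ + 12³ = 1737  — 1737 repeats.
That took 11 steps.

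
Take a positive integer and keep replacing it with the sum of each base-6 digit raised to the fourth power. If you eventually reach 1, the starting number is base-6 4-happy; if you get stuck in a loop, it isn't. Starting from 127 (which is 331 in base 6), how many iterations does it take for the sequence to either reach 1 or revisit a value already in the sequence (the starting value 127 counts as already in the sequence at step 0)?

11

127 = (3,3,1)_6 → 3⁴ + 3⁴ + 1⁴ = 81 + 81 + 1 = 163
163 = (4,3,1)_6 → 4⁴ + 3⁴ + 1⁴ = 256 + 81 + 1 = 338
338 = (1,3,2,2)_6 → 1⁴ + 3⁴ + 2⁴ + 2⁴ = 1 + 81 + 16 + 16 = 114
114 = (3,1,0)_6 → 3⁴ + 1⁴ + 0⁴ = 81 + 1 + 0 = 82
82 = (2,1,4)_6 → 2⁴ + 1⁴ + 4⁴ = 16 + 1 + 256 = 273
273 = (1,1,3,3)_6 → 1⁴ + 1⁴ + 3⁴ + 3⁴ = 1 + 1 + 81 + 81 = 164
164 = (4,3,2)_6 → 4⁴ + 3⁴ + 2⁴ = 256 + 81 + 16 = 353
353 = (1,3,4,5)_6 → 1⁴ + 3⁴ + 4⁴ + 5⁴ = 1 + 81 + 256 + 625 = 963
963 = (4,2,4,3)_6 → 4⁴ + 2⁴ + 4⁴ + 3⁴ = 256 + 16 + 256 + 81 = 609
609 = (2,4,5,3)_6 → 2⁴ + 4⁴ + 5⁴ + 3⁴ = 16 + 256 + 625 + 81 = 978
978 = (4,3,1,0)_6 → 4⁴ + 3⁴ + 1⁴ + 0⁴ = 256 + 81 + 1 + 0 = 338  — 338 repeats.
That took 11 steps.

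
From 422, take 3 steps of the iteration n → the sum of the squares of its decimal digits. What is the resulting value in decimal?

422 → 4² + 2² + 2² = 24
24 → 2² + 4² = 20
20 → 2² + 0² = 4

4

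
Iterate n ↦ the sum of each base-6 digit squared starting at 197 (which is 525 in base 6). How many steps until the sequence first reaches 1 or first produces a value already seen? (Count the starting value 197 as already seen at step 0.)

197 = (5,2,5)_6 → 5² + 2² + 5² = 54
54 = (1,3,0)_6 → 1² + 3² + 0² = 10
10 = (1,4)_6 → 1² + 4² = 17
17 = (2,5)_6 → 2² + 5² = 29
29 = (4,5)_6 → 4² + 5² = 41
41 = (1,0,5)_6 → 1² + 0² + 5² = 26
26 = (4,2)_6 → 4² + 2² = 20
20 = (3,2)_6 → 3² + 2² = 13
13 = (2,1)_6 → 2² + 1² = 5
5 = (5)_6 → 5² = 25
25 = (4,1)_6 → 4² + 1² = 17  — 17 repeats.
That took 11 steps.

11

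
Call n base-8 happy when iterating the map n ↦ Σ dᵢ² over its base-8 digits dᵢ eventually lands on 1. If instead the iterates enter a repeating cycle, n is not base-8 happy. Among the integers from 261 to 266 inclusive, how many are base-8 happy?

1

261: 261 → 41 → 26 → 13 → 26  — not base-8 happy
262: 262 → 52 → 52  — not base-8 happy
263: 263 → 65 → 2 → 4 → 16 → 4  — not base-8 happy
264: 264 → 17 → 5 → 25 → 10 → 5  — not base-8 happy
265: 265 → 18 → 8 → 1  — base-8 happy
266: 266 → 21 → 29 → 34 → 20 → 20  — not base-8 happy
base-8 happy: 265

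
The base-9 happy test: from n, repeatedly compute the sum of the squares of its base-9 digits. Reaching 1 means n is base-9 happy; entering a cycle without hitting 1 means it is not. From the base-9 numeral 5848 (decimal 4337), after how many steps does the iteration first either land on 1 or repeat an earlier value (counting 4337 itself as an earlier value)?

5

4337 = (5,8,4,8)_9 → 5² + 8² + 4² + 8² = 25 + 64 + 16 + 64 = 169
169 = (2,0,7)_9 → 2² + 0² + 7² = 4 + 0 + 49 = 53
53 = (5,8)_9 → 5² + 8² = 25 + 64 = 89
89 = (1,0,8)_9 → 1² + 0² + 8² = 1 + 0 + 64 = 65
65 = (7,2)_9 → 7² + 2² = 49 + 4 = 53  — 53 repeats.
That took 5 steps.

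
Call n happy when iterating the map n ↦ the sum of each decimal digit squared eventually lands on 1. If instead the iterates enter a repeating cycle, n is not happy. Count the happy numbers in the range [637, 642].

637: 637 → 94 → 97 → 130 → 10 → 1  — happy
638: 638 → 109 → 82 → 68 → 100 → 1  — happy
639: 639 → 126 → 41 → 17 → 50 → 25 → 29 → 85 → 89 → 145 → 42 → 20 → 4 → 16 → 37 → 58 → 89  — not happy
640: 640 → 52 → 29 → 85 → 89 → 145 → 42 → 20 → 4 → 16 → 37 → 58 → 89  — not happy
641: 641 → 53 → 34 → 25 → 29 → 85 → 89 → 145 → 42 → 20 → 4 → 16 → 37 → 58 → 89  — not happy
642: 642 → 56 → 61 → 37 → 58 → 89 → 145 → 42 → 20 → 4 → 16 → 37  — not happy
happy: 637, 638

2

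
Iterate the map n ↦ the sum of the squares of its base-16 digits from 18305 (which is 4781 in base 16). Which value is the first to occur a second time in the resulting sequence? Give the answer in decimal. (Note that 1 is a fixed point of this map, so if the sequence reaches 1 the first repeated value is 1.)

1

18305 = (4,7,8,1)_16 → 4² + 7² + 8² + 1² = 16 + 49 + 64 + 1 = 130
130 = (8,2)_16 → 8² + 2² = 64 + 4 = 68
68 = (4,4)_16 → 4² + 4² = 16 + 16 = 32
32 = (2,0)_16 → 2² + 0² = 4 + 0 = 4
4 = (4)_16 → 4² = 16
16 = (1,0)_16 → 1² + 0² = 1 + 0 = 1  — reached the fixed point 1.
1 → 1, so 1 is the first repeated value.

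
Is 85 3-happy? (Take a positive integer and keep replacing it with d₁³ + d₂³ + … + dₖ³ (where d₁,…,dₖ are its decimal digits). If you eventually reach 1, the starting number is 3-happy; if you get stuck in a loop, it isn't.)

85 → 8³ + 5³ = 512 + 125 = 637
637 → 6³ + 3³ + 7³ = 216 + 27 + 343 = 586
586 → 5³ + 8³ + 6³ = 125 + 512 + 216 = 853
853 → 8³ + 5³ + 3³ = 512 + 125 + 27 = 664
664 → 6³ + 6³ + 4³ = 216 + 216 + 64 = 496
496 → 4³ + 9³ + 6³ = 64 + 729 + 216 = 1009
1009 → 1³ + 0³ + 0³ + 9³ = 1 + 0 + 0 + 729 = 730
730 → 7³ + 3³ + 0³ = 343 + 27 + 0 = 370
370 → 3³ + 7³ + 0³ = 27 + 343 + 0 = 370  — 370 already seen; the sequence cycles without reaching 1.

not 3-happy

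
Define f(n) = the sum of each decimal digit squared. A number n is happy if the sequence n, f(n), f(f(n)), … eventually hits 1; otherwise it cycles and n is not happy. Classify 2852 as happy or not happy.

happy

2852 → 97
97 → 130
130 → 10
10 → 1  — reached 1.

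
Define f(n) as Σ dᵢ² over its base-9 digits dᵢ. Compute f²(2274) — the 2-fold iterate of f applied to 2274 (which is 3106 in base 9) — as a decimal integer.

26

2274 = (3,1,0,6)_9 → 3² + 1² + 0² + 6² = 9 + 1 + 0 + 36 = 46
46 = (5,1)_9 → 5² + 1² = 25 + 1 = 26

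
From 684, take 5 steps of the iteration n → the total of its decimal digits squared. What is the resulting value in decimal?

684 → 6² + 8² + 4² = 36 + 64 + 16 = 116
116 → 1² + 1² + 6² = 1 + 1 + 36 = 38
38 → 3² + 8² = 9 + 64 = 73
73 → 7² + 3² = 49 + 9 = 58
58 → 5² + 8² = 25 + 64 = 89

89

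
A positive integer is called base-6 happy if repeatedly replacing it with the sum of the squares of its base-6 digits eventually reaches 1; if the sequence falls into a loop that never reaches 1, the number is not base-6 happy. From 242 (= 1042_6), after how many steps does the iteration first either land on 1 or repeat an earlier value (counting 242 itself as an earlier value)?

242 = (1,0,4,2)_6 → 1² + 0² + 4² + 2² = 21
21 = (3,3)_6 → 3² + 3² = 18
18 = (3,0)_6 → 3² + 0² = 9
9 = (1,3)_6 → 1² + 3² = 10
10 = (1,4)_6 → 1² + 4² = 17
17 = (2,5)_6 → 2² + 5² = 29
29 = (4,5)_6 → 4² + 5² = 41
41 = (1,0,5)_6 → 1² + 0² + 5² = 26
26 = (4,2)_6 → 4² + 2² = 20
20 = (3,2)_6 → 3² + 2² = 13
13 = (2,1)_6 → 2² + 1² = 5
5 = (5)_6 → 5² = 25
25 = (4,1)_6 → 4² + 1² = 17  — 17 repeats.
That took 13 steps.

13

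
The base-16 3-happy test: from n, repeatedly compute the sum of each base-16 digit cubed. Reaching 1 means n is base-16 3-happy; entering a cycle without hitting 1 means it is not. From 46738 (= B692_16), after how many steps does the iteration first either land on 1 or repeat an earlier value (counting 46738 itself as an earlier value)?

46738 = (11,6,9,2)_16 → 11³ + 6³ + 9³ + 2³ = 2284
2284 = (8,14,12)_16 → 8³ + 14³ + 12³ = 4984
4984 = (1,3,7,8)_16 → 1³ + 3³ + 7³ + 8³ = 883
883 = (3,7,3)_16 → 3³ + 7³ + 3³ = 397
397 = (1,8,13)_16 → 1³ + 8³ + 13³ = 2710
2710 = (10,9,6)_16 → 10³ + 9³ + 6³ = 1945
1945 = (7,9,9)_16 → 7³ + 9³ + 9³ = 1801
1801 = (7,0,9)_16 → 7³ + 0³ + 9³ = 1072
1072 = (4,3,0)_16 → 4³ + 3³ + 0³ = 91
91 = (5,11)_16 → 5³ + 11³ = 1456
1456 = (5,11,0)_16 → 5³ + 11³ + 0³ = 1456  — 1456 repeats.
That took 11 steps.

11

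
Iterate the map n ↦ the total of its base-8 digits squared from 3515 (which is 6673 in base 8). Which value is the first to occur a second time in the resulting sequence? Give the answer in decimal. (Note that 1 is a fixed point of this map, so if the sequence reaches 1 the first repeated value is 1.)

1

3515 = (6,6,7,3)_8 → 6² + 6² + 7² + 3² = 36 + 36 + 49 + 9 = 130
130 = (2,0,2)_8 → 2² + 0² + 2² = 4 + 0 + 4 = 8
8 = (1,0)_8 → 1² + 0² = 1 + 0 = 1  — reached the fixed point 1.
1 → 1, so 1 is the first repeated value.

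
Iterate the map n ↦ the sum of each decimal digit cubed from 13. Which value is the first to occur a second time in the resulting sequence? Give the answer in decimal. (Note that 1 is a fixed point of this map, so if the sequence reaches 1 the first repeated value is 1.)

133

13 → 1³ + 3³ = 28
28 → 2³ + 8³ = 520
520 → 5³ + 2³ + 0³ = 133
133 → 1³ + 3³ + 3³ = 55
55 → 5³ + 5³ = 250
250 → 2³ + 5³ + 0³ = 133  — 133 already appeared earlier.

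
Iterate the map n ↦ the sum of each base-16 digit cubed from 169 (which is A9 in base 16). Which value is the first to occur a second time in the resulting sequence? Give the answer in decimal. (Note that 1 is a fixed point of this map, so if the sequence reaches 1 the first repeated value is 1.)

1456

169 = (10,9)_16 → 1729
1729 = (6,12,1)_16 → 1945
1945 = (7,9,9)_16 → 1801
1801 = (7,0,9)_16 → 1072
1072 = (4,3,0)_16 → 91
91 = (5,11)_16 → 1456
1456 = (5,11,0)_16 → 1456  — 1456 already appeared earlier.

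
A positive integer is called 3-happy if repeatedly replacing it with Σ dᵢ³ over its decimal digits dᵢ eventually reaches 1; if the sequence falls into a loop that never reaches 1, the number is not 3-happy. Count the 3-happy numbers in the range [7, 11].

7: 7 → 343 → 118 → 514 → 190 → 730 → 370 → 370  (repeats 370)
8: 8 → 512 → 134 → 92 → 737 → 713 → 371 → 371  (repeats 371)
9: 9 → 729 → 1080 → 513 → 153 → 153  (repeats 153)
10: 10 → 1  (reaches 1)
11: 11 → 2 → 8 → 512 → 134 → 92 → 737 → 713 → 371 → 371  (repeats 371)
3-happy: 10

1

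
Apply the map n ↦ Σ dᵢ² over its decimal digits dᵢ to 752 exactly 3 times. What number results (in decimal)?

11

752 → 7² + 5² + 2² = 78
78 → 7² + 8² = 113
113 → 1² + 1² + 3² = 11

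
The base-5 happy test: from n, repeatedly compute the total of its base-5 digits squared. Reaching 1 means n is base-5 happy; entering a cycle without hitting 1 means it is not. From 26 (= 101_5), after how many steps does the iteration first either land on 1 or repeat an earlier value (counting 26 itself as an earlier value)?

5

26 = (1,0,1)_5 → 1² + 0² + 1² = 2
2 = (2)_5 → 2² = 4
4 = (4)_5 → 4² = 16
16 = (3,1)_5 → 3² + 1² = 10
10 = (2,0)_5 → 2² + 0² = 4  — 4 repeats.
That took 5 steps.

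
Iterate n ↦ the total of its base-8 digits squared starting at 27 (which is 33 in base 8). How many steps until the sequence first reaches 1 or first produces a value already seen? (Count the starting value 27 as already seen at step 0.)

3

27 = (3,3)_8 → 3² + 3² = 18
18 = (2,2)_8 → 2² + 2² = 8
8 = (1,0)_8 → 1² + 0² = 1  — reached 1.
That took 3 steps.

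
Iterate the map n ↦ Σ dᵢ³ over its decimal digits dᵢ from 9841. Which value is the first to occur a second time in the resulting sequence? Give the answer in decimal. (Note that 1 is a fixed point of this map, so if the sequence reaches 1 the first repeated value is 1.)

9841 → 9³ + 8³ + 4³ + 1³ = 729 + 512 + 64 + 1 = 1306
1306 → 1³ + 3³ + 0³ + 6³ = 1 + 27 + 0 + 216 = 244
244 → 2³ + 4³ + 4³ = 8 + 64 + 64 = 136
136 → 1³ + 3³ + 6³ = 1 + 27 + 216 = 244  — 244 already appeared earlier.

244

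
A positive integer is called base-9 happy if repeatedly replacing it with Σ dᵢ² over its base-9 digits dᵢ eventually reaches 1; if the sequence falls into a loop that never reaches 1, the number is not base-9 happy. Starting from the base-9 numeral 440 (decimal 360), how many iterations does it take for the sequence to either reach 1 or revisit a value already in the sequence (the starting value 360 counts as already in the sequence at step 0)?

7

360 = (4,4,0)_9 → 4² + 4² + 0² = 16 + 16 + 0 = 32
32 = (3,5)_9 → 3² + 5² = 9 + 25 = 34
34 = (3,7)_9 → 3² + 7² = 9 + 49 = 58
58 = (6,4)_9 → 6² + 4² = 36 + 16 = 52
52 = (5,7)_9 → 5² + 7² = 25 + 49 = 74
74 = (8,2)_9 → 8² + 2² = 64 + 4 = 68
68 = (7,5)_9 → 7² + 5² = 49 + 25 = 74  — 74 repeats.
That took 7 steps.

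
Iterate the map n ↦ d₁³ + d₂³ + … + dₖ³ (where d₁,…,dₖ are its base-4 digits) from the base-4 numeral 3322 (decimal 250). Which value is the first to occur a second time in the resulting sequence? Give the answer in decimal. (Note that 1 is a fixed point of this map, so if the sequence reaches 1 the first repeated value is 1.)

250 = (3,3,2,2)_4 → 3³ + 3³ + 2³ + 2³ = 27 + 27 + 8 + 8 = 70
70 = (1,0,1,2)_4 → 1³ + 0³ + 1³ + 2³ = 1 + 0 + 1 + 8 = 10
10 = (2,2)_4 → 2³ + 2³ = 8 + 8 = 16
16 = (1,0,0)_4 → 1³ + 0³ + 0³ = 1 + 0 + 0 = 1  — reached the fixed point 1.
1 → 1, so 1 is the first repeated value.

1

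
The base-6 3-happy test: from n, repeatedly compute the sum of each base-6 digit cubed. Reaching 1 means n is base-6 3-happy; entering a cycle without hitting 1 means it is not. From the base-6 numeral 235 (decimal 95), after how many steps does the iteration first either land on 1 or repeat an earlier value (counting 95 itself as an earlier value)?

5

95 = (2,3,5)_6 → 160
160 = (4,2,4)_6 → 136
136 = (3,4,4)_6 → 155
155 = (4,1,5)_6 → 190
190 = (5,1,4)_6 → 190  — 190 repeats.
That took 5 steps.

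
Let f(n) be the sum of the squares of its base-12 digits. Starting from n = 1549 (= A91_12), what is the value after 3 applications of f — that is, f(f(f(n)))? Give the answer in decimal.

5

1549 = (10,9,1)_12 → 10² + 9² + 1² = 100 + 81 + 1 = 182
182 = (1,3,2)_12 → 1² + 3² + 2² = 1 + 9 + 4 = 14
14 = (1,2)_12 → 1² + 2² = 1 + 4 = 5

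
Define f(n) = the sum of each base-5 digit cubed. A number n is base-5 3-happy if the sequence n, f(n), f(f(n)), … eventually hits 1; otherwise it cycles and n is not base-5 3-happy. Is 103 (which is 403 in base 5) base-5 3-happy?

103 = (4,0,3)_5 → 4³ + 0³ + 3³ = 91
91 = (3,3,1)_5 → 3³ + 3³ + 1³ = 55
55 = (2,1,0)_5 → 2³ + 1³ + 0³ = 9
9 = (1,4)_5 → 1³ + 4³ = 65
65 = (2,3,0)_5 → 2³ + 3³ + 0³ = 35
35 = (1,2,0)_5 → 1³ + 2³ + 0³ = 9  — 9 already seen; the sequence cycles without reaching 1.

not base-5 3-happy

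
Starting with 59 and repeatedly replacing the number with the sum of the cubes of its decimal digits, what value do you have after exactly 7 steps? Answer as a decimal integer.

92

59 → 5³ + 9³ = 125 + 729 = 854
854 → 8³ + 5³ + 4³ = 512 + 125 + 64 = 701
701 → 7³ + 0³ + 1³ = 343 + 0 + 1 = 344
344 → 3³ + 4³ + 4³ = 27 + 64 + 64 = 155
155 → 1³ + 5³ + 5³ = 1 + 125 + 125 = 251
251 → 2³ + 5³ + 1³ = 8 + 125 + 1 = 134
134 → 1³ + 3³ + 4³ = 1 + 27 + 64 = 92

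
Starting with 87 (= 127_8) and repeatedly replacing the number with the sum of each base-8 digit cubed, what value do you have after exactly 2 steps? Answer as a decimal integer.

87 = (1,2,7)_8 → 1³ + 2³ + 7³ = 352
352 = (5,4,0)_8 → 5³ + 4³ + 0³ = 189

189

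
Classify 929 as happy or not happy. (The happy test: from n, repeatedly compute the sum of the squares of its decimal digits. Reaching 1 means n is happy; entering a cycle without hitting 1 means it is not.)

929 → 9² + 2² + 9² = 81 + 4 + 81 = 166
166 → 1² + 6² + 6² = 1 + 36 + 36 = 73
73 → 7² + 3² = 49 + 9 = 58
58 → 5² + 8² = 25 + 64 = 89
89 → 8² + 9² = 64 + 81 = 145
145 → 1² + 4² + 5² = 1 + 16 + 25 = 42
42 → 4² + 2² = 16 + 4 = 20
20 → 2² + 0² = 4 + 0 = 4
4 → 4² = 16
16 → 1² + 6² = 1 + 36 = 37
37 → 3² + 7² = 9 + 49 = 58  — 58 already seen; the sequence cycles without reaching 1.

not happy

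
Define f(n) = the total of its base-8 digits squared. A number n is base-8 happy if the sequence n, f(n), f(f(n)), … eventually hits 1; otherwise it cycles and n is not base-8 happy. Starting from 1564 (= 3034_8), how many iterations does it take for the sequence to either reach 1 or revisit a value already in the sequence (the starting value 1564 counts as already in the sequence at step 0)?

3

1564 = (3,0,3,4)_8 → 3² + 0² + 3² + 4² = 34
34 = (4,2)_8 → 4² + 2² = 20
20 = (2,4)_8 → 2² + 4² = 20  — 20 repeats.
That took 3 steps.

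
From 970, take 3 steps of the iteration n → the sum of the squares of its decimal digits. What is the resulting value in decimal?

970 → 9² + 7² + 0² = 81 + 49 + 0 = 130
130 → 1² + 3² + 0² = 1 + 9 + 0 = 10
10 → 1² + 0² = 1 + 0 = 1

1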